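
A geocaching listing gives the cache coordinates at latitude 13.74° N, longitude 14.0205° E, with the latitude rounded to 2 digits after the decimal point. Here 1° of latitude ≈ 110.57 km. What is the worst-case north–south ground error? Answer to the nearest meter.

553 meters

Rounding to 2 decimal places leaves the latitude within ±0.005° of the true value.
Along the meridian that is 0.005° × 110570 m/° = 552.85 m.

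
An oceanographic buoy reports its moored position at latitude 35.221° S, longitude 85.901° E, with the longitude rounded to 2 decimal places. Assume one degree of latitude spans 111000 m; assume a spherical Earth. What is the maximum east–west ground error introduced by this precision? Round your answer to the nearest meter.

453 meters

Rounding to 2 decimal places leaves the longitude within ±0.005° of the true value.
At latitude 35.221° a degree of longitude spans 111000 m × cos 35.221° = 111000 × 0.8169 ≈ 90679.6 m.
Maximum E–W displacement: 0.005 × 90679.6 = 453.398 m.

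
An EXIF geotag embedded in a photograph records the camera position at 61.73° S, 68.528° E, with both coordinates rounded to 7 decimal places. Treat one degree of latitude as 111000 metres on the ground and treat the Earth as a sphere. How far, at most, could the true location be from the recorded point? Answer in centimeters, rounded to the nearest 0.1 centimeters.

Rounding to 7 decimal places leaves each coordinate within ±5e-08° of the true value.
North–south component: 5e-08° × 111000 = 0.00555 m.
E–W at 61.73°: 5e-08° × 111000 × cos 61.73° = 5e-08 × 111000 × 0.4736 ≈ 0.00262863 m.
Worst case both components are at the extreme and orthogonal: √(0.00555² + 0.00262863²) ≈ 0.00614103 m.
That is 0.00614103 m = 0.6141 cm.

0.6 centimeters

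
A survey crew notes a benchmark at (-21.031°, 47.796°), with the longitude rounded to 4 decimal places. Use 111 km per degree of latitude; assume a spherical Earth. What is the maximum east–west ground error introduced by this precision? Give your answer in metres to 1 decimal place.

5.2 metres

Rounding to 4 decimal places leaves the longitude within ±5e-05° of the true value.
Parallels shrink by cos φ, so at 21.031° a degree of longitude is 111000 × 0.9334 ≈ 103606 m.
East–west error: 5e-05° × 103606 m/° ≈ 5.18029 m.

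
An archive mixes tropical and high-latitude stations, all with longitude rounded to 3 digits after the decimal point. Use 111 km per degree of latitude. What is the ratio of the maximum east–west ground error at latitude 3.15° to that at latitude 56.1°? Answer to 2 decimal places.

1.79

Rounding to 3 decimal places leaves the longitude within ±0.0005° of the true value.
At 3.15°: 0.0005° × 111000 × cos 3.15° = 0.0005 × 111000 × 0.9985 ≈ 55.416 m.
At 56.1°: 0.0005° × 111000 × cos 56.1° = 0.0005 × 111000 × 0.5577 ≈ 30.955 m.
Ratio: 55.416 / 30.955 = cos 3.15° / cos 56.1° ≈ 1.7902.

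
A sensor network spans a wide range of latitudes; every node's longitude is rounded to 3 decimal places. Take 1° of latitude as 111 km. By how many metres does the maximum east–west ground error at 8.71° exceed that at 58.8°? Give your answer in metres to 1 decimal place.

26.1 metres

Rounding to 3 decimal places leaves the longitude within ±0.0005° of the true value.
Error at 8.71° = 0.0005° × 111000 × cos 8.71° ≈ 55.5 × 0.9885 = 54.86 m.
Error at 58.8° = 0.0005° × 111000 × cos 58.8° ≈ 55.5 × 0.5180 = 28.75 m.
So the lower-latitude error exceeds the higher by 54.86 − 28.75 = 26.109 m.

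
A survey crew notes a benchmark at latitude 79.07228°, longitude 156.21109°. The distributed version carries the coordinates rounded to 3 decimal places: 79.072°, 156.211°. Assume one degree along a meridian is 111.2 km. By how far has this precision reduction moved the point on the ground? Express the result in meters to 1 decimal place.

31.2 meters

Δlat = 79.07228 − 79.072 = +0.00028°; Δlon = 156.21109 − 156.211 = +0.00009°.
North–south shift: 0.00028 × 111200 = 31.136 m.
E–W at 79.072°: 0.00009° × 111200 × cos 79.072° = 0.00009 × 111200 × 0.1896 ≈ 1.89727 m.
Hypotenuse of the two orthogonal shifts: √(31.136² + 1.89727²) = 31.1938 m.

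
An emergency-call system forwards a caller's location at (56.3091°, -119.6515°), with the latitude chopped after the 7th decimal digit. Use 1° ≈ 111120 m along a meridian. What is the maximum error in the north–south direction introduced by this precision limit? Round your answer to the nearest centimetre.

Truncating at 7 decimal places can drop up to a full unit in the last place, so the latitude may be off by as much as 1e-07°.
North–south distance: 1e-07° × 111120 m/° = 0.011112 m.
That is 0.011112 m = 1.1112 cm.

1 centimetres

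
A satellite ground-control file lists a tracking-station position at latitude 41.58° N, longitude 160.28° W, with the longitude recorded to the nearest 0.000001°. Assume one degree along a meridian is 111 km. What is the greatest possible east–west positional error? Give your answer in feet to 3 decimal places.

0.136 feet

Rounding to 6 decimal places leaves the longitude within ±5e-07° of the true value.
One degree of longitude at 41.58° is 111000 × cos 41.58° ≈ 111000 × 0.7480 = 83031.3 m.
Maximum E–W displacement: 5e-07 × 83031.3 = 0.0415157 m.
Converting: 0.0415157 m × 3.2808 ft/m ≈ 0.13621 ft.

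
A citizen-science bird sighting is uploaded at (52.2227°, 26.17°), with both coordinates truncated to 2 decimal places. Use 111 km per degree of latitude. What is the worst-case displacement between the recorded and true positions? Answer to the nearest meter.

Truncating at 2 decimal places can drop up to a full unit in the last place, so each coordinate may be off by as much as 0.01°.
N–S: 0.01° × 111000 m/° = 1110 m.
Longitude error → 0.01 × 111000 × cos 52.2227° = 0.01 × 111000 × 0.6126 ≈ 679.979 m.
Combining orthogonally: (1110² + 679.979²)^½ ≈ 1301.72 m.

1302 meters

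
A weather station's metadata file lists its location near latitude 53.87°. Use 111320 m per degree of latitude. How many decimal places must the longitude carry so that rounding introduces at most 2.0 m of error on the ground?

5

At 53.87° one degree of longitude covers 111320 × cos 53.87° ≈ 111320 × 0.5896 ≈ 65636.4 m.
Rounding to N decimal places gives at most 0.5 × 10⁻ᴺ degrees of error, i.e. 0.5 × 10⁻ᴺ × 65636.4 m.
Need 0.5 × 65636.4 × 10⁻ᴺ ≤ 2.0 → 10⁻ᴺ ≤ 6.094e-05, so N ≥ 4.22.
So 5 decimal places suffice (0.328 m); 4 would allow up to 3.28 m.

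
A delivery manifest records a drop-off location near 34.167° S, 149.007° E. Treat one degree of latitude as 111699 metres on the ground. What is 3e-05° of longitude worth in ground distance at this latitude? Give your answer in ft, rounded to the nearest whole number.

At 34.167° a degree of longitude is 111699 × cos 34.167° ≈ 92420.2 m, so 3e-05° corresponds to 2.77261 m.
In feet: 2.77261 m ÷ 0.3048 ≈ 9.0965 ft.

9 ft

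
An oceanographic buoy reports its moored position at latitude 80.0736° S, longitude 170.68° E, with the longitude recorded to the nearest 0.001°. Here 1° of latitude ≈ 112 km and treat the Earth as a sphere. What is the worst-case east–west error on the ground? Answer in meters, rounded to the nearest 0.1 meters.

Rounding to 3 decimal places leaves the longitude within ±0.0005° of the true value.
At latitude 80.0736° a degree of longitude spans 112000 m × cos 80.0736° = 112000 × 0.1724 ≈ 19306.9 m.
So at most 0.0005° × 19306.9 ≈ 9.65345 m east–west.

9.7 meters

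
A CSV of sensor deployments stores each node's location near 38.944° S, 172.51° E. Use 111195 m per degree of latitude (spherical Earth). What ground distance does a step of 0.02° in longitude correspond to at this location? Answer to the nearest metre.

1730 metres

One degree of longitude here spans 111195 × cos 38.944° = 111195 × 0.7778 ≈ 86483.1 m; 0.02° of that is 1729.66 m.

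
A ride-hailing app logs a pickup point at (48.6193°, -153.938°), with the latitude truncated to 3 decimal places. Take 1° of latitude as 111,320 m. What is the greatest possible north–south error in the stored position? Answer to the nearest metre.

Truncating at 3 decimal places can drop up to a full unit in the last place, so the latitude may be off by as much as 0.001°.
Along the meridian that is 0.001° × 111320 m/° = 111.32 m.

111 metres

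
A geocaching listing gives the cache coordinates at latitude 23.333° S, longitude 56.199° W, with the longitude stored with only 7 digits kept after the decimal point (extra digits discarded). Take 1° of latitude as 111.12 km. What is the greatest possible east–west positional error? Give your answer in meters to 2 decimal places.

0.01 meters

Truncating at 7 decimal places can drop up to a full unit in the last place, so the longitude may be off by as much as 1e-07°.
One degree of longitude at 23.333° is 111120 × cos 23.333° ≈ 111120 × 0.9182 = 102032 m.
East–west error: 1e-07° × 102032 m/° ≈ 0.0102032 m.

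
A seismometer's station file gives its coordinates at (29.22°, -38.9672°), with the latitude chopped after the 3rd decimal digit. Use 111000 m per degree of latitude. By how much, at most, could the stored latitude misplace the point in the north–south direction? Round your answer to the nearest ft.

364 ft

Truncating at 3 decimal places can drop up to a full unit in the last place, so the latitude may be off by as much as 0.001°.
Along the meridian that is 0.001° × 111000 m/° = 111 m.
Converting: 111 m × 3.2808 ft/m ≈ 364.17 ft.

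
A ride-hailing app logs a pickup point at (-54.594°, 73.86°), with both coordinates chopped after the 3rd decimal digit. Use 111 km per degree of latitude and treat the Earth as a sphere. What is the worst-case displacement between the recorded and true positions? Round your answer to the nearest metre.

128 metres

Truncating at 3 decimal places can drop up to a full unit in the last place, so each coordinate may be off by as much as 0.001°.
Latitude error → 0.001 × 111000 = 111 m along the meridian.
Longitude error → 0.001 × 111000 × cos 54.594° = 0.001 × 111000 × 0.5794 ≈ 64.3097 m.
Worst case both components are at the extreme and orthogonal: √(111² + 64.3097²) ≈ 128.284 m.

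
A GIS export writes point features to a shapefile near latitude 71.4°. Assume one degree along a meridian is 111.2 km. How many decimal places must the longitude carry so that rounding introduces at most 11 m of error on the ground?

4

At 71.4° one degree of longitude covers 111200 × cos 71.4° ≈ 111200 × 0.3190 ≈ 35468.3 m.
With N decimal places the half-ulp bound is 0.5·10⁻ᴺ°, or 0.5·10⁻ᴺ × 35468.3 m on the ground.
Need 0.5 × 35468.3 × 10⁻ᴺ ≤ 11 → 10⁻ᴺ ≤ 6.203e-04, so N ≥ 3.21.
N = 3 would give 17.7 m (too coarse); N = 4 gives 1.77 m ≤ 11 m.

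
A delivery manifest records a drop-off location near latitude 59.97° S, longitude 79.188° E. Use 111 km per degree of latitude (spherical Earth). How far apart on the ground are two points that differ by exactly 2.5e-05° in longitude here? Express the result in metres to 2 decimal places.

At 59.97° a degree of longitude is 111000 × cos 59.97° ≈ 55550.3 m, so 2.5e-05° corresponds to 1.38876 m.

1.39 metres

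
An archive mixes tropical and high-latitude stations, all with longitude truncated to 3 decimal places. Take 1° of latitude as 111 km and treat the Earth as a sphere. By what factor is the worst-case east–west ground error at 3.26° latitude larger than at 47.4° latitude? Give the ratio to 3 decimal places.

1.475

Truncating at 3 decimal places can drop up to a full unit in the last place, so the longitude may be off by as much as 0.001°.
Error at 3.26° = 0.001° × 111000 × cos 3.26° ≈ 111 × 0.9984 = 110.82 m.
Error at 47.4° = 0.001° × 111000 × cos 47.4° ≈ 111 × 0.6769 = 75.133 m.
The ratio reduces to cos 3.26° / cos 47.4° = 0.9984/0.6769 ≈ 1.4750.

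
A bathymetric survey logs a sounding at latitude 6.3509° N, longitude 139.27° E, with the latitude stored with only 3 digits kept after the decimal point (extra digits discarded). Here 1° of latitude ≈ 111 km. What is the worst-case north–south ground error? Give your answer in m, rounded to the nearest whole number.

111 m

Truncating at 3 decimal places can drop up to a full unit in the last place, so the latitude may be off by as much as 0.001°.
Along the meridian that is 0.001° × 111000 m/° = 111 m.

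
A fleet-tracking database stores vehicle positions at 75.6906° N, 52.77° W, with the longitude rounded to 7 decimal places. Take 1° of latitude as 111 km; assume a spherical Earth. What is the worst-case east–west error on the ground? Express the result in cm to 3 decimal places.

0.137 cm

Rounding to 7 decimal places leaves the longitude within ±5e-08° of the true value.
At latitude 75.6906° a degree of longitude spans 111000 m × cos 75.6906° = 111000 × 0.2472 ≈ 27434.5 m.
East–west error: 5e-08° × 27434.5 m/° ≈ 0.00137173 m.
That is 0.00137173 m = 0.13717 cm.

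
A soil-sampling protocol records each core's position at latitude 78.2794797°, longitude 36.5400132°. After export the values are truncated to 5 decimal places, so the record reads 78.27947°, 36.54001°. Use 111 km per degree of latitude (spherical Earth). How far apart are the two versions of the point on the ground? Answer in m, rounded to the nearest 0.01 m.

1.08 m

The latitude changed by +0.0000097° and the longitude by +0.0000032°.
North–south shift: 0.0000097 × 111000 = 1.0767 m.
East–west at this latitude: 0.0000032° × 111000 × cos 78.2795° ≈ 0.0000032 × 22548.3 = 0.0721547 m.
Combined displacement = (1.0767² + 0.0721547²)^½ ≈ 1.07912 m.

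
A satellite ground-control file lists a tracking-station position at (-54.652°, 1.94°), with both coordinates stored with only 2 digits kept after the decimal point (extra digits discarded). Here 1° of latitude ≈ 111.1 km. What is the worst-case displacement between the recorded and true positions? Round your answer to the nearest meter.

Truncating at 2 decimal places can drop up to a full unit in the last place, so each coordinate may be off by as much as 0.01°.
North–south component: 0.01° × 111100 = 1111 m.
Longitude error → 0.01 × 111100 × cos 54.652° = 0.01 × 111100 × 0.5785 ≈ 642.759 m.
The two errors are perpendicular, so the maximum displacement is √(1111² + 642.759²) ≈ 1283.53 m.

1284 meters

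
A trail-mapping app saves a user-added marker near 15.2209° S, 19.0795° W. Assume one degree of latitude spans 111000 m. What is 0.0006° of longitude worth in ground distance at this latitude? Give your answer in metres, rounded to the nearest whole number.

64 metres

One degree of longitude here spans 111000 × cos 15.2209° = 111000 × 0.9649 ≈ 107106 m; 0.0006° of that is 64.2637 m.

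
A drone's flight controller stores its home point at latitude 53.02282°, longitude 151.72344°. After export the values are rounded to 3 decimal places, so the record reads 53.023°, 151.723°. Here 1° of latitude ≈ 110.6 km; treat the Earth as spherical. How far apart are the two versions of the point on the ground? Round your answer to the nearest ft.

116 ft

Δlat = 53.02282 − 53.023 = -0.00018°; Δlon = 151.72344 − 151.723 = +0.00044°.
North–south shift: -0.00018 × 110600 = -19.908 m.
East–west at this latitude: 0.00044° × 110600 × cos 53.023° ≈ 0.00044 × 66525.3 = 29.2711 m.
Hypotenuse of the two orthogonal shifts: √(19.908² + 29.2711²) = 35.3995 m.
Converting: 35.3995 m × 3.2808 ft/m ≈ 116.14 ft.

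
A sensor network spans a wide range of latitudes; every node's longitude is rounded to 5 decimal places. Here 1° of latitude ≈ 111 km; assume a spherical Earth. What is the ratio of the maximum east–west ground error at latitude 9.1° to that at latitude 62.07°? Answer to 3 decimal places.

2.108

Rounding to 5 decimal places leaves the longitude within ±5e-06° of the true value.
Error at 9.1° = 5e-06° × 111000 × cos 9.1° ≈ 0.555 × 0.9874 = 0.54801 m.
At 62.07°: 5e-06° × 111000 × cos 62.07° = 5e-06 × 111000 × 0.4684 ≈ 0.25996 m.
Ratio: 0.54801 / 0.25996 = cos 9.1° / cos 62.07° ≈ 2.1081.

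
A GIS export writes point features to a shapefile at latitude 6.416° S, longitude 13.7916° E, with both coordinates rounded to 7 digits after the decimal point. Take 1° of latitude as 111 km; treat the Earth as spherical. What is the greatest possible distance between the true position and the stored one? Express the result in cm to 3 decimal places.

0.782 cm

Rounding to 7 decimal places leaves each coordinate within ±5e-08° of the true value.
Latitude error → 5e-08 × 111000 = 0.00555 m along the meridian.
Longitude error → 5e-08 × 111000 × cos 6.416° = 5e-08 × 111000 × 0.9937 ≈ 0.00551524 m.
The two errors are perpendicular, so the maximum displacement is √(0.00555² + 0.00551524²) ≈ 0.00782434 m.
That is 0.00782434 m = 0.78243 cm.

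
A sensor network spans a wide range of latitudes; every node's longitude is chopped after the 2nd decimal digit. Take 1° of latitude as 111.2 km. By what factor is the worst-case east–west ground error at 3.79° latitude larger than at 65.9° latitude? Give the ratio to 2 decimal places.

Truncating at 2 decimal places can drop up to a full unit in the last place, so the longitude may be off by as much as 0.01°.
Error at 3.79° = 0.01° × 111200 × cos 3.79° ≈ 1112 × 0.9978 = 1109.6 m.
Error at 65.9° = 0.01° × 111200 × cos 65.9° ≈ 1112 × 0.4083 = 454.06 m.
Ratio: 1109.6 / 454.06 = cos 3.79° / cos 65.9° ≈ 2.4436.

2.44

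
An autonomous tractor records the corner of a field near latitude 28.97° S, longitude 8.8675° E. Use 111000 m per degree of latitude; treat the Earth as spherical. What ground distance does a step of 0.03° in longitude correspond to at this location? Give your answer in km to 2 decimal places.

2.91 km

At 28.97° a degree of longitude is 111000 × cos 28.97° ≈ 97111 m, so 0.03° corresponds to 2913.33 m.
That is 2913.33 m = 2.9133 km.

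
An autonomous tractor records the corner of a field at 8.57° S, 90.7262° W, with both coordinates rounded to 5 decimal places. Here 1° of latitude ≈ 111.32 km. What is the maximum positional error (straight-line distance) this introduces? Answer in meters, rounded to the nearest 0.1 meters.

0.8 meters

Rounding to 5 decimal places leaves each coordinate within ±5e-06° of the true value.
Latitude error → 5e-06 × 111320 = 0.5566 m along the meridian.
E–W at 8.57°: 5e-06° × 111320 × cos 8.57° = 5e-06 × 111320 × 0.9888 ≈ 0.550385 m.
The two errors are perpendicular, so the maximum displacement is √(0.5566² + 0.550385²) ≈ 0.782769 m.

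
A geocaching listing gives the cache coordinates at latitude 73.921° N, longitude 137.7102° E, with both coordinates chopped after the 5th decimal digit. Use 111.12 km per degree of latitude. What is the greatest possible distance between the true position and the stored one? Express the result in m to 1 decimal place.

Truncating at 5 decimal places can drop up to a full unit in the last place, so each coordinate may be off by as much as 1e-05°.
Latitude error → 1e-05 × 111120 = 1.1112 m along the meridian.
East–west component at 73.921°: 1e-05° × 111120 × cos 73.921° ≈ 1e-05 × 30776.1 ≈ 0.307761 m.
Combining orthogonally: (1.1112² + 0.307761²)^½ ≈ 1.15303 m.

1.2 m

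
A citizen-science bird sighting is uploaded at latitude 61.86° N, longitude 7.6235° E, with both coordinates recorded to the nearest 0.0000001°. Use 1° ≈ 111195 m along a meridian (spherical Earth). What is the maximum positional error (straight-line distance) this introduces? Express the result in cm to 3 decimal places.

Rounding to 7 decimal places leaves each coordinate within ±5e-08° of the true value.
N–S: 5e-08° × 111195 m/° = 0.00555975 m.
Longitude error → 5e-08 × 111195 × cos 61.86° = 5e-08 × 111195 × 0.4716 ≈ 0.00262213 m.
Combining orthogonally: (0.00555975² + 0.00262213²)^½ ≈ 0.00614706 m.
That is 0.00614706 m = 0.61471 cm.

0.615 cm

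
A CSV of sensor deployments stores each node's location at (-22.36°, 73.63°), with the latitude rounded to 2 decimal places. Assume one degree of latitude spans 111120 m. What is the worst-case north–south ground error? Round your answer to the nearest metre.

Rounding to 2 decimal places leaves the latitude within ±0.005° of the true value.
North–south distance: 0.005° × 111120 m/° = 555.6 m.

556 metres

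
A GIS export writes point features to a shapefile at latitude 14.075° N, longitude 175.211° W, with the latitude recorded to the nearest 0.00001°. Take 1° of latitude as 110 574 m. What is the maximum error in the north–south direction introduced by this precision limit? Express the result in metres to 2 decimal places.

Rounding to 5 decimal places leaves the latitude within ±5e-06° of the true value.
North–south distance: 5e-06° × 110574 m/° = 0.55287 m.

0.55 metres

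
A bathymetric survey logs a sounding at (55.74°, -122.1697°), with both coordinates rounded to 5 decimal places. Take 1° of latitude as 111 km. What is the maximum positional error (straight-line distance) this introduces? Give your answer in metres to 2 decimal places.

0.64 metres

Rounding to 5 decimal places leaves each coordinate within ±5e-06° of the true value.
N–S: 5e-06° × 111000 m/° = 0.555 m.
Longitude error → 5e-06 × 111000 × cos 55.74° = 5e-06 × 111000 × 0.5629 ≈ 0.312437 m.
Worst case both components are at the extreme and orthogonal: √(0.555² + 0.312437²) ≈ 0.6369 m.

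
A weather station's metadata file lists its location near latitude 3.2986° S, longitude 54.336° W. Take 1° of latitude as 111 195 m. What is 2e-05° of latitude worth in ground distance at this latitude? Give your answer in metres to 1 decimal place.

Along a meridian 2e-05° is 2e-05 × 111195 = 2.2239 m.

2.2 metres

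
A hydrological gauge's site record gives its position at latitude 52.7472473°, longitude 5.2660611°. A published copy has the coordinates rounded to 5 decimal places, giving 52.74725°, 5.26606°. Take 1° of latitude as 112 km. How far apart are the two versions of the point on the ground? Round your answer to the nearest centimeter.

The latitude changed by -0.0000027° and the longitude by +0.0000011°.
North–south shift: -0.0000027 × 112000 = -0.3024 m.
East–west at this latitude: 0.0000011° × 112000 × cos 52.7473° ≈ 0.0000011 × 67797.2 = 0.0745769 m.
Hypotenuse of the two orthogonal shifts: √(0.3024² + 0.0745769²) = 0.31146 m.
That is 0.31146 m = 31.146 cm.

31 centimeters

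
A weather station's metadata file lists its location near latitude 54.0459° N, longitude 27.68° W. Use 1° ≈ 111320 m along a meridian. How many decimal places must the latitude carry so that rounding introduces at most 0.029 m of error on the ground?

7

One degree of latitude covers 111320 m.
With N decimal places the half-ulp bound is 0.5·10⁻ᴺ°, or 0.5·10⁻ᴺ × 111320 m on the ground.
Setting 55660 × 10⁻ᴺ ≤ 0.029 gives 10ᴺ ≥ 1.919e+06, i.e. N ≥ 6.28.
So 7 decimal places suffice (0.00557 m); 6 would allow up to 0.0557 m.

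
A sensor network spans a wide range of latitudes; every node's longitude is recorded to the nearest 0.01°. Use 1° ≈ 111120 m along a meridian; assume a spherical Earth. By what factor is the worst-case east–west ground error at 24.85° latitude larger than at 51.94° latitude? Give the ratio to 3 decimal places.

Rounding to 2 decimal places leaves the longitude within ±0.005° of the true value.
Error at 24.85° = 0.005° × 111120 × cos 24.85° ≈ 555.6 × 0.9074 = 504.16 m.
At 51.94°: 0.005° × 111120 × cos 51.94° = 0.005 × 111120 × 0.6165 ≈ 342.52 m.
The ratio reduces to cos 24.85° / cos 51.94° = 0.9074/0.6165 ≈ 1.4719.

1.472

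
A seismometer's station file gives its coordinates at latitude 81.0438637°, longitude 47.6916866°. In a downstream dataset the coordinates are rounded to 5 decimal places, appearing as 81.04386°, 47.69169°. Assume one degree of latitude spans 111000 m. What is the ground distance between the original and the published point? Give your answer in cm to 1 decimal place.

Δlat = 81.0438637 − 81.04386 = +0.0000037°; Δlon = 47.6916866 − 47.69169 = -0.0000034°.
North–south shift: 0.0000037 × 111000 = 0.4107 m.
E–W at 81.0439°: -0.0000034° × 111000 × cos 81.0439° = -0.0000034 × 111000 × 0.1557 ≈ -0.058753 m.
Distance: √(0.4107² + 0.058753²) ≈ 0.414881 m.
That is 0.414881 m = 41.488 cm.

41.5 cm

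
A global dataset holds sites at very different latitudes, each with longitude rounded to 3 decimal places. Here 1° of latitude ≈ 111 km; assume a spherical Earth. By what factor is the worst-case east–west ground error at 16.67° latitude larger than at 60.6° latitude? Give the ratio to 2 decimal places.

Rounding to 3 decimal places leaves the longitude within ±0.0005° of the true value.
At 16.67°: 0.0005° × 111000 × cos 16.67° = 0.0005 × 111000 × 0.9580 ≈ 53.167 m.
Error at 60.6° = 0.0005° × 111000 × cos 60.6° ≈ 55.5 × 0.4909 = 27.245 m.
Ratio: 53.167 / 27.245 = cos 16.67° / cos 60.6° ≈ 1.9514.

1.95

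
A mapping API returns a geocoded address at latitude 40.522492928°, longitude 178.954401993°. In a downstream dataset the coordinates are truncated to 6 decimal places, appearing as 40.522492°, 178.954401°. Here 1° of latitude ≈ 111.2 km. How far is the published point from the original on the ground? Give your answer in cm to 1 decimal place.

Δlat = 40.522492928 − 40.522492 = +0.000000928°; Δlon = 178.954401993 − 178.954401 = +0.000000993°.
North–south shift: 0.000000928 × 111200 = 0.103194 m.
E–W at 40.5225°: 0.000000993° × 111200 × cos 40.5225° = 0.000000993 × 111200 × 0.7602 ≈ 0.0839371 m.
Distance: √(0.103194² + 0.0839371²) ≈ 0.13302 m.
That is 0.13302 m = 13.302 cm.

13.3 cm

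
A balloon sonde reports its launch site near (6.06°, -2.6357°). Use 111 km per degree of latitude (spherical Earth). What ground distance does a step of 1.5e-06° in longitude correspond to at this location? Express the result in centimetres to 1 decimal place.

16.6 centimetres

1.5e-06° of longitude at 6.06° is 1.5e-06 × 111000 × cos 6.06° ≈ 1.5e-06 × 110380 = 0.16557 m.
That is 0.16557 m = 16.557 cm.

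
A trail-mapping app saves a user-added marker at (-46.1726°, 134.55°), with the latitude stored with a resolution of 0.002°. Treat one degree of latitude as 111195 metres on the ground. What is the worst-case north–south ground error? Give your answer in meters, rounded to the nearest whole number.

111 meters

With a 0.002° grid the true value lies within half a step, ±0.002°/2 = ±0.001°, of the stored one.
Along the meridian that is 0.001° × 111195 m/° = 111.195 m.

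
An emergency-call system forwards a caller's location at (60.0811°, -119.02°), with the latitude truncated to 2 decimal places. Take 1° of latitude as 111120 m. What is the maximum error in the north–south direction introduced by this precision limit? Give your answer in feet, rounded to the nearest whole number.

Truncating at 2 decimal places can drop up to a full unit in the last place, so the latitude may be off by as much as 0.01°.
Along the meridian that is 0.01° × 111120 m/° = 1111.2 m.
In feet: 1111.2 m ÷ 0.3048 ≈ 3645.7 ft.

3646 feet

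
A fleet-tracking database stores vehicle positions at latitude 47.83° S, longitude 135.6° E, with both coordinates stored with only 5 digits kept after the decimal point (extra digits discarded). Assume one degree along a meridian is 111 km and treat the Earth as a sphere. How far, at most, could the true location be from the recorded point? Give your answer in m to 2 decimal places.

Truncating at 5 decimal places can drop up to a full unit in the last place, so each coordinate may be off by as much as 1e-05°.
Latitude error → 1e-05 × 111000 = 1.11 m along the meridian.
E–W at 47.83°: 1e-05° × 111000 × cos 47.83° = 1e-05 × 111000 × 0.6713 ≈ 0.745179 m.
The two errors are perpendicular, so the maximum displacement is √(1.11² + 0.745179²) ≈ 1.33693 m.

1.34 m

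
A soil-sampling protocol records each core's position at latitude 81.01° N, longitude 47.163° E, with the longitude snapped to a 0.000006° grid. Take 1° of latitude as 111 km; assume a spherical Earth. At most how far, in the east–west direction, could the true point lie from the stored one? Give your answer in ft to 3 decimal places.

0.171 ft

With a 0.000006° grid the true value lies within half a step, ±0.000006°/2 = ±3e-06°, of the stored one.
Parallels shrink by cos φ, so at 81.01° a degree of longitude is 111000 × 0.1563 ≈ 17345.1 m.
Maximum E–W displacement: 3e-06 × 17345.1 = 0.0520353 m.
Converting: 0.0520353 m × 3.2808 ft/m ≈ 0.17072 ft.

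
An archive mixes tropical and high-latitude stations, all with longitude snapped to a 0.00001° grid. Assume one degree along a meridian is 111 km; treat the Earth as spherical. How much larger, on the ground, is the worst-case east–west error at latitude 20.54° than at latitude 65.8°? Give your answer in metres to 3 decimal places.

0.292 metres

With a 0.00001° grid the true value lies within half a step, ±0.00001°/2 = ±5e-06°, of the stored one.
At 20.54°: 5e-06° × 111000 × cos 20.54° = 5e-06 × 111000 × 0.9364 ≈ 0.51972 m.
At 65.8°: 5e-06° × 111000 × cos 65.8° = 5e-06 × 111000 × 0.4099 ≈ 0.22751 m.
So the lower-latitude error exceeds the higher by 0.51972 − 0.22751 = 0.29221 m.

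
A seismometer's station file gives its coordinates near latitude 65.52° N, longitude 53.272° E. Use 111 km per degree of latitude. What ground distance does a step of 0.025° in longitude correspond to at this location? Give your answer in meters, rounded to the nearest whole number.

0.025° of longitude at 65.52° is 0.025 × 111000 × cos 65.52° ≈ 0.025 × 45995.7 = 1149.89 m.

1150 meters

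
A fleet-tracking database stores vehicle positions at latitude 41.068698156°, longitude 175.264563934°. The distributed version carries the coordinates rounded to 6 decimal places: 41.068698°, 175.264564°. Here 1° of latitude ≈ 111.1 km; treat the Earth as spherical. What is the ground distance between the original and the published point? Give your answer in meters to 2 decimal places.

Δlat = 41.068698156 − 41.068698 = +0.000000156°; Δlon = 175.264563934 − 175.264564 = -0.000000066°.
N–S: 0.000000156° × 111100 m/° = 0.0173316 m.
E–W at 41.0687°: -0.000000066° × 111100 × cos 41.0687° = -0.000000066 × 111100 × 0.7539 ≈ -0.00552821 m.
Combined displacement = (0.0173316² + 0.00552821²)^½ ≈ 0.0181919 m.

0.02 meters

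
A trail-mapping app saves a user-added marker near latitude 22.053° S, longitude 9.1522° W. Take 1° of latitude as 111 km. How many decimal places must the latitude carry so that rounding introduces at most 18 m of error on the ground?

One degree of latitude covers 111000 m.
N decimal places → at most half a unit in the last place, 0.5 × 10⁻ᴺ° = 111000/2 × 10⁻ᴺ m.
Setting 55500 × 10⁻ᴺ ≤ 18 gives 10ᴺ ≥ 3083, i.e. N ≥ 3.49.
N = 3 would give 55.5 m (too coarse); N = 4 gives 5.55 m ≤ 18 m.

4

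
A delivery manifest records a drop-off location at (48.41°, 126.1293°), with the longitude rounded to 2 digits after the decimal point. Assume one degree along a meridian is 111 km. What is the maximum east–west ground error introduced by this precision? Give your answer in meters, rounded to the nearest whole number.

368 meters

Rounding to 2 decimal places leaves the longitude within ±0.005° of the true value.
Parallels shrink by cos φ, so at 48.41° a degree of longitude is 111000 × 0.6638 ≈ 73681.3 m.
Maximum E–W displacement: 0.005 × 73681.3 = 368.407 m.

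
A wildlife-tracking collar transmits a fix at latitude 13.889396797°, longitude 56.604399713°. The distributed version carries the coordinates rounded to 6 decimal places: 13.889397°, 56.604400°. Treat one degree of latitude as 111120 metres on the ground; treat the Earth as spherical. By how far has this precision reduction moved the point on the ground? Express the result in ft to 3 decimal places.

0.126 ft

Δlat = 13.889396797 − 13.889397 = -0.000000203°; Δlon = 56.604399713 − 56.604400 = -0.000000287°.
N–S: -0.000000203° × 111120 m/° = -0.0225574 m.
East–west at this latitude: -0.000000287° × 111120 × cos 13.8894° ≈ -0.000000287 × 107871 = -0.030959 m.
Distance: √(0.0225574² + 0.030959²) ≈ 0.0383052 m.
In feet: 0.0383052 m ÷ 0.3048 ≈ 0.12567 ft.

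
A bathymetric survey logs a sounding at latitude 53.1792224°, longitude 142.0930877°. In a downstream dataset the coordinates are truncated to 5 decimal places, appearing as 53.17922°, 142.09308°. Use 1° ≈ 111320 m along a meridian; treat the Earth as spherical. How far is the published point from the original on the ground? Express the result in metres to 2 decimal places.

The latitude changed by +0.0000024° and the longitude by +0.0000077°.
N–S: 0.0000024° × 111320 m/° = 0.267168 m.
East–west at this latitude: 0.0000077° × 111320 × cos 53.1792° ≈ 0.0000077 × 66715.6 = 0.51371 m.
Distance: √(0.267168² + 0.51371²) ≈ 0.579031 m.

0.58 metres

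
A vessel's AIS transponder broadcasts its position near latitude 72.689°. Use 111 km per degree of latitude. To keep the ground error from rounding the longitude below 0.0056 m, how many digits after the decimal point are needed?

7 decimal places

At 72.689° one degree of longitude covers 111000 × cos 72.689° ≈ 111000 × 0.2976 ≈ 33029 m.
With N decimal places the half-ulp bound is 0.5·10⁻ᴺ°, or 0.5·10⁻ᴺ × 33029 m on the ground.
Setting 16514.5 × 10⁻ᴺ ≤ 0.0056 gives 10ᴺ ≥ 2.949e+06, i.e. N ≥ 6.47.
So 7 decimal places suffice (0.00165 m); 6 would allow up to 0.0165 m.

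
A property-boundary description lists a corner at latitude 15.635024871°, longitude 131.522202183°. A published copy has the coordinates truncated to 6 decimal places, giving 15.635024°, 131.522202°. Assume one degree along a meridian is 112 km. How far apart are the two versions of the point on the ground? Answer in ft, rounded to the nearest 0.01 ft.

Δlat = 15.635024871 − 15.635024 = +0.000000871°; Δlon = 131.522202183 − 131.522202 = +0.000000183°.
North–south shift: 0.000000871 × 112000 = 0.097552 m.
E–W at 15.635°: 0.000000183° × 112000 × cos 15.635° = 0.000000183 × 112000 × 0.9630 ≈ 0.0197376 m.
Hypotenuse of the two orthogonal shifts: √(0.097552² + 0.0197376²) = 0.0995287 m.
In feet: 0.0995287 m ÷ 0.3048 ≈ 0.32654 ft.

0.33 ft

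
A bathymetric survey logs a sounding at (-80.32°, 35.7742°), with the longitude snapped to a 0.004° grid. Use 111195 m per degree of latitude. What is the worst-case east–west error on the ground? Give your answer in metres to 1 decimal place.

With a 0.004° grid the true value lies within half a step, ±0.004°/2 = ±0.002°, of the stored one.
At latitude 80.32° a degree of longitude spans 111195 m × cos 80.32° = 111195 × 0.1681 ≈ 18696.9 m.
So at most 0.002° × 18696.9 ≈ 37.3938 m east–west.

37.4 metres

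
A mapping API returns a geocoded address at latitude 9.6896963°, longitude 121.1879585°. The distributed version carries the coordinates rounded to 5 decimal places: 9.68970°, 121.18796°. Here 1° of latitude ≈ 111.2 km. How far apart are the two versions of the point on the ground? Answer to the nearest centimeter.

44 centimeters

Δlat = 9.6896963 − 9.68970 = -0.0000037°; Δlon = 121.1879585 − 121.18796 = -0.0000015°.
N–S: -0.0000037° × 111200 m/° = -0.41144 m.
East–west at this latitude: -0.0000015° × 111200 × cos 9.6897° ≈ -0.0000015 × 109614 = -0.16442 m.
Combined displacement = (0.41144² + 0.16442²)^½ ≈ 0.443077 m.
That is 0.443077 m = 44.308 cm.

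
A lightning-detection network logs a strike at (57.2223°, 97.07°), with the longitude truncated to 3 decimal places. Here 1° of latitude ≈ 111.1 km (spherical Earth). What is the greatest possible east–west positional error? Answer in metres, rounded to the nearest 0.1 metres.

60.1 metres

Truncating at 3 decimal places can drop up to a full unit in the last place, so the longitude may be off by as much as 0.001°.
One degree of longitude at 57.2223° is 111100 × cos 57.2223° ≈ 111100 × 0.5414 = 60147.4 m.
Maximum E–W displacement: 0.001 × 60147.4 = 60.1474 m.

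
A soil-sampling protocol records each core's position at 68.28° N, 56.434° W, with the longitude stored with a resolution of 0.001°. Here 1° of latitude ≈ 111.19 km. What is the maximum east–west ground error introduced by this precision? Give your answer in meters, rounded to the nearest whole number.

With a 0.001° grid the true value lies within half a step, ±0.001°/2 = ±0.0005°, of the stored one.
Parallels shrink by cos φ, so at 68.28° a degree of longitude is 111190 × 0.3701 ≈ 41148.2 m.
So at most 0.0005° × 41148.2 ≈ 20.5741 m east–west.

21 meters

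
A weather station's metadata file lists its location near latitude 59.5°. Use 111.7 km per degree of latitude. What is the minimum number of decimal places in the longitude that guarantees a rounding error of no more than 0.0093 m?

7 decimal places

At 59.5° one degree of longitude covers 111700 × cos 59.5° ≈ 111700 × 0.5075 ≈ 56692 m.
With N decimal places the half-ulp bound is 0.5·10⁻ᴺ°, or 0.5·10⁻ᴺ × 56692 m on the ground.
Need 0.5 × 56692 × 10⁻ᴺ ≤ 0.0093 → 10⁻ᴺ ≤ 3.281e-07, so N ≥ 6.48.
At 6 places the error can reach 0.0283 m, but 7 places keeps it to 0.00283 m.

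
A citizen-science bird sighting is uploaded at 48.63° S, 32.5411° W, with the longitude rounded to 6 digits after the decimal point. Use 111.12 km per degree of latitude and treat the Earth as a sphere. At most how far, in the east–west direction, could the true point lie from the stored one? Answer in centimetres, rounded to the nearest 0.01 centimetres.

Rounding to 6 decimal places leaves the longitude within ±5e-07° of the true value.
At latitude 48.63° a degree of longitude spans 111120 m × cos 48.63° = 111120 × 0.6609 ≈ 73441.3 m.
Maximum E–W displacement: 5e-07 × 73441.3 = 0.0367207 m.
That is 0.0367207 m = 3.6721 cm.

3.67 centimetres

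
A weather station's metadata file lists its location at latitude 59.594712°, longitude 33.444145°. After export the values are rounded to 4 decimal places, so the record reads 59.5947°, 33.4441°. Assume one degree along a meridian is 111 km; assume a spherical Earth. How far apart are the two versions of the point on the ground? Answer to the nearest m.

The latitude changed by +0.000012° and the longitude by +0.000045°.
N–S: 0.000012° × 111000 m/° = 1.332 m.
East–west at this latitude: 0.000045° × 111000 × cos 59.5947° ≈ 0.000045 × 56178.6 = 2.52804 m.
Hypotenuse of the two orthogonal shifts: √(1.332² + 2.52804²) = 2.85748 m.

3 m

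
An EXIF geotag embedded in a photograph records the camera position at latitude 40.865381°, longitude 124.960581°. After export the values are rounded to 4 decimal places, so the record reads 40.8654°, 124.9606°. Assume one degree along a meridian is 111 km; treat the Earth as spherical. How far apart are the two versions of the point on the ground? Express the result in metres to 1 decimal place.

2.6 metres

The latitude changed by -0.000019° and the longitude by -0.000019°.
North–south shift: -0.000019 × 111000 = -2.109 m.
East–west at this latitude: -0.000019° × 111000 × cos 40.8654° ≈ -0.000019 × 83943.6 = -1.59493 m.
Distance: √(2.109² + 1.59493²) ≈ 2.64418 m.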